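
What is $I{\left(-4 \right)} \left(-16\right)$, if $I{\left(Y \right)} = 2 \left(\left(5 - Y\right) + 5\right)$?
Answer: $-448$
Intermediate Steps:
$I{\left(Y \right)} = 20 - 2 Y$ ($I{\left(Y \right)} = 2 \left(10 - Y\right) = 20 - 2 Y$)
$I{\left(-4 \right)} \left(-16\right) = \left(20 - -8\right) \left(-16\right) = \left(20 + 8\right) \left(-16\right) = 28 \left(-16\right) = -448$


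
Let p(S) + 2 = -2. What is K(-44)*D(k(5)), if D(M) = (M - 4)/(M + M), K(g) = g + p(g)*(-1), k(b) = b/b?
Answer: 60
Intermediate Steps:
k(b) = 1
p(S) = -4 (p(S) = -2 - 2 = -4)
K(g) = 4 + g (K(g) = g - 4*(-1) = g + 4 = 4 + g)
D(M) = (-4 + M)/(2*M) (D(M) = (-4 + M)/((2*M)) = (-4 + M)*(1/(2*M)) = (-4 + M)/(2*M))
K(-44)*D(k(5)) = (4 - 44)*((½)*(-4 + 1)/1) = -20*(-3) = -40*(-3/2) = 60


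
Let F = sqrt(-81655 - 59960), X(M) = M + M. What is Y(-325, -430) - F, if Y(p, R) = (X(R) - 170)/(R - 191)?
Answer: 1030/621 - 3*I*sqrt(15735) ≈ 1.6586 - 376.32*I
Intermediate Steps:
X(M) = 2*M
Y(p, R) = (-170 + 2*R)/(-191 + R) (Y(p, R) = (2*R - 170)/(R - 191) = (-170 + 2*R)/(-191 + R))
F = 3*I*sqrt(15735) (F = sqrt(-141615) = 3*I*sqrt(15735) ≈ 376.32*I)
Y(-325, -430) - F = 2*(-85 - 430)/(-191 - 430) - 3*I*sqrt(15735) = 2*(-515)/(-621) - 3*I*sqrt(15735) = 2*(-1/621)*(-515) - 3*I*sqrt(15735) = 1030/621 - 3*I*sqrt(15735)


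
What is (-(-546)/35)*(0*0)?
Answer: 0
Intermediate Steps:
(-(-546)/35)*(0*0) = -(-546)/35*0 = -26*(-3/5)*0 = (78/5)*0 = 0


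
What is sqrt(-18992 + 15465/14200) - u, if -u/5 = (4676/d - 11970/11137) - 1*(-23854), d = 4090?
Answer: 77611477938/650719 + I*sqrt(38293272770)/1420 ≈ 1.1927e+5 + 137.81*I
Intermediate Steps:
u = -77611477938/650719 (u = -5*((4676/4090 - 11970/11137) - 1*(-23854)) = -5*((4676*(1/4090) - 11970*1/11137) + 23854) = -5*((2338/2045 - 1710/1591) + 23854) = -5*(222808/3253595 + 23854) = -5*77611477938/3253595 = -77611477938/650719 ≈ -1.1927e+5)
sqrt(-18992 + 15465/14200) - u = sqrt(-18992 + 15465/14200) - 1*(-77611477938/650719) = sqrt(-18992 + 15465*(1/14200)) + 77611477938/650719 = sqrt(-18992 + 3093/2840) + 77611477938/650719 = sqrt(-53934187/2840) + 77611477938/650719 = I*sqrt(38293272770)/1420 + 77611477938/650719 = 77611477938/650719 + I*sqrt(38293272770)/1420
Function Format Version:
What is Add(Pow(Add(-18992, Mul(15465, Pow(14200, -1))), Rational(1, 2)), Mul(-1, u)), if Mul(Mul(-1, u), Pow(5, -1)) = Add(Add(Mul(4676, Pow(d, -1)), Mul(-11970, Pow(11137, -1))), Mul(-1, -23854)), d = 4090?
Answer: Add(Rational(77611477938, 650719), Mul(Rational(1, 1420), I, Pow(38293272770, Rational(1, 2)))) ≈ Add(1.1927e+5, Mul(137.81, I))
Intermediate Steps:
u = Rational(-77611477938, 650719) (u = Mul(-5, Add(Add(Mul(4676, Pow(4090, -1)), Mul(-11970, Pow(11137, -1))), Mul(-1, -23854))) = Mul(-5, Add(Add(Mul(4676, Rational(1, 4090)), Mul(-11970, Rational(1, 11137))), 23854)) = Mul(-5, Add(Add(Rational(2338, 2045), Rational(-1710, 1591)), 23854)) = Mul(-5, Add(Rational(222808, 3253595), 23854)) = Mul(-5, Rational(77611477938, 3253595)) = Rational(-77611477938, 650719) ≈ -1.1927e+5)
Add(Pow(Add(-18992, Mul(15465, Pow(14200, -1))), Rational(1, 2)), Mul(-1, u)) = Add(Pow(Add(-18992, Mul(15465, Pow(14200, -1))), Rational(1, 2)), Mul(-1, Rational(-77611477938, 650719))) = Add(Pow(Add(-18992, Mul(15465, Rational(1, 14200))), Rational(1, 2)), Rational(77611477938, 650719)) = Add(Pow(Add(-18992, Rational(3093, 2840)), Rational(1, 2)), Rational(77611477938, 650719)) = Add(Pow(Rational(-53934187, 2840), Rational(1, 2)), Rational(77611477938, 650719)) = Add(Mul(Rational(1, 1420), I, Pow(38293272770, Rational(1, 2))), Rational(77611477938, 650719)) = Add(Rational(77611477938, 650719), Mul(Rational(1, 1420), I, Pow(38293272770, Rational(1, 2))))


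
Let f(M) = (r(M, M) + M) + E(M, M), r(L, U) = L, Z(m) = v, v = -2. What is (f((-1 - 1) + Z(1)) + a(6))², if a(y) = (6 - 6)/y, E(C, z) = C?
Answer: 144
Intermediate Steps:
Z(m) = -2
f(M) = 3*M (f(M) = (M + M) + M = 2*M + M = 3*M)
a(y) = 0 (a(y) = 0/y = 0)
(f((-1 - 1) + Z(1)) + a(6))² = (3*((-1 - 1) - 2) + 0)² = (3*(-2 - 2) + 0)² = (3*(-4) + 0)² = (-12 + 0)² = (-12)² = 144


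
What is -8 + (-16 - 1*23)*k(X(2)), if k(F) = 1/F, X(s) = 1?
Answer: -47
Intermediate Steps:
-8 + (-16 - 1*23)*k(X(2)) = -8 + (-16 - 1*23)/1 = -8 + (-16 - 23)*1 = -8 - 39*1 = -8 - 39 = -47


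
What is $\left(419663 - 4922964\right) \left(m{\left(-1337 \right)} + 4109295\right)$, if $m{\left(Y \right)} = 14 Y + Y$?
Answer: $-18415078581240$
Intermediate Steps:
$m{\left(Y \right)} = 15 Y$
$\left(419663 - 4922964\right) \left(m{\left(-1337 \right)} + 4109295\right) = \left(419663 - 4922964\right) \left(15 \left(-1337\right) + 4109295\right) = - 4503301 \left(-20055 + 4109295\right) = \left(-4503301\right) 4089240 = -18415078581240$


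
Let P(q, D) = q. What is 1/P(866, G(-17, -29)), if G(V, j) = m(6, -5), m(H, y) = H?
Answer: 1/866 ≈ 0.0011547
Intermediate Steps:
G(V, j) = 6
1/P(866, G(-17, -29)) = 1/866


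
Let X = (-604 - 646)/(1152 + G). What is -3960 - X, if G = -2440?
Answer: -2550865/644 ≈ -3961.0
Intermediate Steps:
X = 625/644 (X = (-604 - 646)/(1152 - 2440) = -1250/(-1288) = -1250*(-1/1288) = 625/644 ≈ 0.97050)
-3960 - X = -3960 - 1*625/644 = -3960 - 625/644 = -2550865/644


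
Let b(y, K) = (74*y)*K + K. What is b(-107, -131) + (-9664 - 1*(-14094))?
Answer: 1041557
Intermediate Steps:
b(y, K) = K + 74*K*y (b(y, K) = 74*K*y + K = K + 74*K*y)
b(-107, -131) + (-9664 - 1*(-14094)) = -131*(1 + 74*(-107)) + (-9664 - 1*(-14094)) = -131*(1 - 7918) + (-9664 + 14094) = -131*(-7917) + 4430 = 1037127 + 4430 = 1041557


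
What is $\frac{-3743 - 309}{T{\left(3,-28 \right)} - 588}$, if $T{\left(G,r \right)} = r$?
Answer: $\frac{1013}{154} \approx 6.5779$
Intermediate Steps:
$\frac{-3743 - 309}{T{\left(3,-28 \right)} - 588} = \frac{-3743 - 309}{-28 - 588} = - \frac{4052}{-28 - 588} = - \frac{4052}{-616} = \left(-4052\right) \left(- \frac{1}{616}\right) = \frac{1013}{154}$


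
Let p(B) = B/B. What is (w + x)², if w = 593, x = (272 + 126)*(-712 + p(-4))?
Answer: 79741288225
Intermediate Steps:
p(B) = 1
x = -282978 (x = (272 + 126)*(-712 + 1) = 398*(-711) = -282978)
(w + x)² = (593 - 282978)² = (-282385)² = 79741288225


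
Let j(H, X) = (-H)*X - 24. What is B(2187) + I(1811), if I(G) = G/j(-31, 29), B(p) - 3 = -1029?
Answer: -895939/875 ≈ -1023.9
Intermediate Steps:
j(H, X) = -24 - H*X (j(H, X) = -H*X - 24 = -24 - H*X)
B(p) = -1026 (B(p) = 3 - 1029 = -1026)
I(G) = G/875 (I(G) = G/(-24 - 1*(-31)*29) = G/(-24 + 899) = G/875)
B(2187) + I(1811) = -1026 + (1/875)*1811 = -1026 + 1811/875 = -895939/875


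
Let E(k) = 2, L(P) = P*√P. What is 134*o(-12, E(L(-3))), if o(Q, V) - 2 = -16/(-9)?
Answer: 4556/9 ≈ 506.22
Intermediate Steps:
L(P) = P^(3/2)
o(Q, V) = 34/9 (o(Q, V) = 2 - 16/(-9) = 2 - 16*(-⅑) = 2 + 16/9 = 34/9)
134*o(-12, E(L(-3))) = 134*(34/9) = 4556/9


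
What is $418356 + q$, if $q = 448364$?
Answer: $866720$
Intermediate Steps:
$418356 + q = 418356 + 448364 = 866720$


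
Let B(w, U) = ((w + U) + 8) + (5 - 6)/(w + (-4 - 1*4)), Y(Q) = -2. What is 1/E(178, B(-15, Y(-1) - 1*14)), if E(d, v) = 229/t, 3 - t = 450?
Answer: -447/229 ≈ -1.9520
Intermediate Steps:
t = -447 (t = 3 - 1*450 = 3 - 450 = -447)
B(w, U) = 8 + U + w - 1/(-8 + w) (B(w, U) = ((U + w) + 8) - 1/(w + (-4 - 4)) = (8 + U + w) - 1/(w - 8) = (8 + U + w) - 1/(-8 + w) = 8 + U + w - 1/(-8 + w))
E(d, v) = -229/447 (E(d, v) = 229/(-447) = 229*(-1/447) = -229/447)
1/E(178, B(-15, Y(-1) - 1*14)) = 1/(-229/447) = -447/229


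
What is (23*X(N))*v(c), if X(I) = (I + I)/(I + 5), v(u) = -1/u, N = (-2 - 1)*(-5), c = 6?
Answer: -23/4 ≈ -5.7500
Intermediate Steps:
N = 15 (N = -3*(-5) = 15)
X(I) = 2*I/(5 + I) (X(I) = (2*I)/(5 + I) = 2*I/(5 + I))
(23*X(N))*v(c) = (23*(2*15/(5 + 15)))*(-1/6) = (23*(2*15/20))*(-1*1/6) = (23*(2*15*(1/20)))*(-1/6) = (23*(3/2))*(-1/6) = (69/2)*(-1/6) = -23/4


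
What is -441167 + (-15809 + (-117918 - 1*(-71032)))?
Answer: -503862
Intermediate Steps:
-441167 + (-15809 + (-117918 - 1*(-71032))) = -441167 + (-15809 + (-117918 + 71032)) = -441167 + (-15809 - 46886) = -441167 - 62695 = -503862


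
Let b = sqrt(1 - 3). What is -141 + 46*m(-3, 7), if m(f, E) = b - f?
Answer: -3 + 46*I*sqrt(2) ≈ -3.0 + 65.054*I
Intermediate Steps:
b = I*sqrt(2) (b = sqrt(-2) = I*sqrt(2) ≈ 1.4142*I)
m(f, E) = -f + I*sqrt(2) (m(f, E) = I*sqrt(2) - f = -f + I*sqrt(2))
-141 + 46*m(-3, 7) = -141 + 46*(-1*(-3) + I*sqrt(2)) = -141 + 46*(3 + I*sqrt(2)) = -141 + (138 + 46*I*sqrt(2)) = -3 + 46*I*sqrt(2)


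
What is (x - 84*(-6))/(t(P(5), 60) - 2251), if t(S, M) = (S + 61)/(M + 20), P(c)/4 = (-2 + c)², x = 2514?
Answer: -241440/179983 ≈ -1.3415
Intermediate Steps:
P(c) = 4*(-2 + c)²
t(S, M) = (61 + S)/(20 + M)
(x - 84*(-6))/(t(P(5), 60) - 2251) = (2514 - 84*(-6))/((61 + 4*(-2 + 5)²)/(20 + 60) - 2251) = (2514 + 504)/((61 + 4*3²)/80 - 2251) = 3018/((61 + 4*9)/80 - 2251) = 3018/((61 + 36)/80 - 2251) = 3018/((1/80)*97 - 2251) = 3018/(97/80 - 2251) = 3018/(-179983/80) = 3018*(-80/179983) = -241440/179983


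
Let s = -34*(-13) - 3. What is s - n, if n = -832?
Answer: 1271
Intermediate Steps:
s = 439 (s = 442 - 3 = 439)
s - n = 439 - 1*(-832) = 439 + 832 = 1271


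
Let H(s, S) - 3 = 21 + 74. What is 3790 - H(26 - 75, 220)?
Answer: 3692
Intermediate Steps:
H(s, S) = 98 (H(s, S) = 3 + (21 + 74) = 3 + 95 = 98)
3790 - H(26 - 75, 220) = 3790 - 1*98 = 3790 - 98 = 3692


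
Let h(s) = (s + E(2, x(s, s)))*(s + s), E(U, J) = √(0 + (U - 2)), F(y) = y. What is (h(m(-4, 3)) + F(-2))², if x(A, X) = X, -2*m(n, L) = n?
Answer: 36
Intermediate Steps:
m(n, L) = -n/2
E(U, J) = √(-2 + U) (E(U, J) = √(0 + (-2 + U)) = √(-2 + U))
h(s) = 2*s² (h(s) = (s + √(-2 + 2))*(s + s) = (s + √0)*(2*s) = (s + 0)*(2*s) = s*(2*s) = 2*s²)
(h(m(-4, 3)) + F(-2))² = (2*(-½*(-4))² - 2)² = (2*2² - 2)² = (2*4 - 2)² = (8 - 2)² = 6² = 36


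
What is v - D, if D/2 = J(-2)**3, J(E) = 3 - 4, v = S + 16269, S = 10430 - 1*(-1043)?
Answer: 27744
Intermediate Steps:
S = 11473 (S = 10430 + 1043 = 11473)
v = 27742 (v = 11473 + 16269 = 27742)
J(E) = -1
D = -2 (D = 2*(-1)**3 = 2*(-1) = -2)
v - D = 27742 - 1*(-2) = 27742 + 2 = 27744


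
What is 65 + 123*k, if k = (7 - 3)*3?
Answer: 1541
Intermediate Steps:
k = 12 (k = 4*3 = 12)
65 + 123*k = 65 + 123*12 = 65 + 1476 = 1541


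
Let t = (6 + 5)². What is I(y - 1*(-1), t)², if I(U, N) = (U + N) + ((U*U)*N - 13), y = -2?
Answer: 51984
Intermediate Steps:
t = 121 (t = 11² = 121)
I(U, N) = -13 + N + U + N*U² (I(U, N) = (N + U) + (U²*N - 13) = (N + U) + (N*U² - 13) = (N + U) + (-13 + N*U²) = -13 + N + U + N*U²)
I(y - 1*(-1), t)² = (-13 + 121 + (-2 - 1*(-1)) + 121*(-2 - 1*(-1))²)² = (-13 + 121 + (-2 + 1) + 121*(-2 + 1)²)² = (-13 + 121 - 1 + 121*(-1)²)² = (-13 + 121 - 1 + 121*1)² = (-13 + 121 - 1 + 121)² = 228² = 51984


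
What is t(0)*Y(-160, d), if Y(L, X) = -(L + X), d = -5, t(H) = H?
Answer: 0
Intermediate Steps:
Y(L, X) = -L - X
t(0)*Y(-160, d) = 0*(-1*(-160) - 1*(-5)) = 0*(160 + 5) = 0*165 = 0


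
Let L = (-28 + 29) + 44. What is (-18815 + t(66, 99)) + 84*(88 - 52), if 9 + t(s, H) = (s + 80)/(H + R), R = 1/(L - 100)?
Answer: -43003585/2722 ≈ -15799.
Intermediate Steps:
L = 45 (L = 1 + 44 = 45)
R = -1/55 (R = 1/(45 - 100) = 1/(-55) = -1/55 ≈ -0.018182)
t(s, H) = -9 + (80 + s)/(-1/55 + H) (t(s, H) = -9 + (s + 80)/(H - 1/55) = -9 + (80 + s)/(-1/55 + H))
(-18815 + t(66, 99)) + 84*(88 - 52) = (-18815 + (4409 - 495*99 + 55*66)/(-1 + 55*99)) + 84*(88 - 52) = (-18815 + (4409 - 49005 + 3630)/(-1 + 5445)) + 84*36 = (-18815 - 40966/5444) + 3024 = (-18815 + (1/5444)*(-40966)) + 3024 = (-18815 - 20483/2722) + 3024 = -51234913/2722 + 3024 = -43003585/2722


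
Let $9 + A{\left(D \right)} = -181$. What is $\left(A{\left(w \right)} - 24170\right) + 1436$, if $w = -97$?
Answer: $-22924$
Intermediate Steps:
$A{\left(D \right)} = -190$ ($A{\left(D \right)} = -9 - 181 = -190$)
$\left(A{\left(w \right)} - 24170\right) + 1436 = \left(-190 - 24170\right) + 1436 = -24360 + 1436 = -22924$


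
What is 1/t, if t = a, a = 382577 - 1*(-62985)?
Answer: 1/445562 ≈ 2.2444e-6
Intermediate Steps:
a = 445562 (a = 382577 + 62985 = 445562)
t = 445562
1/t = 1/445562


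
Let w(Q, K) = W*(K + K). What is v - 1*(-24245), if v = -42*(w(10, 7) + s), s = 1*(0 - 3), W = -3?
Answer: 26135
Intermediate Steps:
w(Q, K) = -6*K (w(Q, K) = -3*(K + K) = -6*K)
s = -3 (s = 1*(-3) = -3)
v = 1890 (v = -42*(-6*7 - 3) = -42*(-42 - 3) = -42*(-45) = 1890)
v - 1*(-24245) = 1890 - 1*(-24245) = 1890 + 24245 = 26135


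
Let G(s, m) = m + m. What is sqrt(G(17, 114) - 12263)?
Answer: I*sqrt(12035) ≈ 109.7*I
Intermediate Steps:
G(s, m) = 2*m
sqrt(G(17, 114) - 12263) = sqrt(2*114 - 12263) = sqrt(228 - 12263) = sqrt(-12035) = I*sqrt(12035)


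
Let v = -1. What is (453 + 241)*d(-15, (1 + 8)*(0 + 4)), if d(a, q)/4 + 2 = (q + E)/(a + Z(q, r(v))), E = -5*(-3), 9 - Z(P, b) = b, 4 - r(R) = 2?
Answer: -23249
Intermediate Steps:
r(R) = 2 (r(R) = 4 - 1*2 = 4 - 2 = 2)
Z(P, b) = 9 - b
E = 15
d(a, q) = -8 + 4*(15 + q)/(7 + a) (d(a, q) = -8 + 4*((q + 15)/(a + (9 - 1*2))) = -8 + 4*((15 + q)/(a + (9 - 2))) = -8 + 4*((15 + q)/(a + 7)) = -8 + 4*((15 + q)/(7 + a)) = -8 + 4*(15 + q)/(7 + a))
(453 + 241)*d(-15, (1 + 8)*(0 + 4)) = (453 + 241)*(4*(1 + (1 + 8)*(0 + 4) - 2*(-15))/(7 - 15)) = 694*(4*(1 + 9*4 + 30)/(-8)) = 694*(4*(-⅛)*(1 + 36 + 30)) = 694*(4*(-⅛)*67) = 694*(-67/2) = -23249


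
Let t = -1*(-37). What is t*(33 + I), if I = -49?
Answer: -592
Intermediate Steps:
t = 37
t*(33 + I) = 37*(33 - 49) = 37*(-16) = -592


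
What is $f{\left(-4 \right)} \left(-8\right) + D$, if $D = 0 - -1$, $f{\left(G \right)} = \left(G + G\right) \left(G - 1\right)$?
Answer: $-319$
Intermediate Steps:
$f{\left(G \right)} = 2 G \left(-1 + G\right)$
$D = 1$ ($D = 0 + 1 = 1$)
$f{\left(-4 \right)} \left(-8\right) + D = 2 \left(-4\right) \left(-1 - 4\right) \left(-8\right) + 1 = 2 \left(-4\right) \left(-5\right) \left(-8\right) + 1 = 40 \left(-8\right) + 1 = -320 + 1 = -319$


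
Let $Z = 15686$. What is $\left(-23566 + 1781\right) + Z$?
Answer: $-6099$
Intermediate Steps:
$\left(-23566 + 1781\right) + Z = \left(-23566 + 1781\right) + 15686 = -21785 + 15686 = -6099$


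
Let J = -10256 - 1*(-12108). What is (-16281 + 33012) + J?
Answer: 18583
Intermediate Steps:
J = 1852 (J = -10256 + 12108 = 1852)
(-16281 + 33012) + J = (-16281 + 33012) + 1852 = 16731 + 1852 = 18583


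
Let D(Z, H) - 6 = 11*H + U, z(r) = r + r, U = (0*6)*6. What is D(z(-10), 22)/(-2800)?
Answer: -31/350 ≈ -0.088571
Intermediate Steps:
U = 0 (U = 0*6 = 0)
z(r) = 2*r
D(Z, H) = 6 + 11*H (D(Z, H) = 6 + (11*H + 0) = 6 + 11*H)
D(z(-10), 22)/(-2800) = (6 + 11*22)/(-2800) = (6 + 242)*(-1/2800) = 248*(-1/2800) = -31/350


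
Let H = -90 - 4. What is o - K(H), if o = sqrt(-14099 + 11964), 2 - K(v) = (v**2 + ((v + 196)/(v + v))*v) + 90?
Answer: 8975 + I*sqrt(2135) ≈ 8975.0 + 46.206*I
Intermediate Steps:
H = -94
K(v) = -186 - v**2 - v/2 (K(v) = 2 - ((v**2 + ((v + 196)/(v + v))*v) + 90) = 2 - ((v**2 + ((196 + v)/((2*v)))*v) + 90) = 2 - ((v**2 + ((196 + v)*(1/(2*v)))*v) + 90) = 2 - ((v**2 + ((196 + v)/(2*v))*v) + 90) = 2 - ((v**2 + (98 + v/2)) + 90) = 2 - ((98 + v**2 + v/2) + 90) = 2 - (188 + v**2 + v/2) = 2 + (-188 - v**2 - v/2) = -186 - v**2 - v/2)
o = I*sqrt(2135) (o = sqrt(-2135) = I*sqrt(2135) ≈ 46.206*I)
o - K(H) = I*sqrt(2135) - (-186 - 1*(-94)**2 - 1/2*(-94)) = I*sqrt(2135) - (-186 - 1*8836 + 47) = I*sqrt(2135) - (-186 - 8836 + 47) = I*sqrt(2135) - 1*(-8975) = I*sqrt(2135) + 8975 = 8975 + I*sqrt(2135)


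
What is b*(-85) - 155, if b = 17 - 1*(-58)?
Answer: -6530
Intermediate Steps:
b = 75 (b = 17 + 58 = 75)
b*(-85) - 155 = 75*(-85) - 155 = -6375 - 155 = -6530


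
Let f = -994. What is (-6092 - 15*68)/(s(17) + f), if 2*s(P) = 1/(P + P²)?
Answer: 4352544/608327 ≈ 7.1549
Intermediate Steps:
s(P) = 1/(2*(P + P²))
(-6092 - 15*68)/(s(17) + f) = (-6092 - 15*68)/((½)/(17*(1 + 17)) - 994) = (-6092 - 1020)/((½)*(1/17)/18 - 994) = -7112/((½)*(1/17)*(1/18) - 994) = -7112/(1/612 - 994) = -7112/(-608327/612) = -7112*(-612/608327) = 4352544/608327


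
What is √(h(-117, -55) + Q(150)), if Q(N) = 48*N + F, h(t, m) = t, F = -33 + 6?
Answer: 84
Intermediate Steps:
F = -27
Q(N) = -27 + 48*N (Q(N) = 48*N - 27 = -27 + 48*N)
√(h(-117, -55) + Q(150)) = √(-117 + (-27 + 48*150)) = √(-117 + (-27 + 7200)) = √(-117 + 7173) = √7056 = 84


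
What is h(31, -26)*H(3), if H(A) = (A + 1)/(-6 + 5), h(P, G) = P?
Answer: -124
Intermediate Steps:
H(A) = -1 - A (H(A) = (1 + A)/(-1) = (1 + A)*(-1) = -1 - A)
h(31, -26)*H(3) = 31*(-1 - 1*3) = 31*(-1 - 3) = 31*(-4) = -124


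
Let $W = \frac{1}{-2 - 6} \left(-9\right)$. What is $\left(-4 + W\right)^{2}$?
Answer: $\frac{529}{64} \approx 8.2656$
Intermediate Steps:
$W = \frac{9}{8}$ ($W = \frac{1}{-8} \left(-9\right) = \left(- \frac{1}{8}\right) \left(-9\right) = \frac{9}{8} \approx 1.125$)
$\left(-4 + W\right)^{2} = \left(-4 + \frac{9}{8}\right)^{2} = \left(- \frac{23}{8}\right)^{2} = \frac{529}{64}$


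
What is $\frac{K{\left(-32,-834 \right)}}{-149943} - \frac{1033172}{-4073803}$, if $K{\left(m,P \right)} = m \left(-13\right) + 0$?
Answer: $\frac{153222207148}{610838243229} \approx 0.25084$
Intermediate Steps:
$K{\left(m,P \right)} = - 13 m$ ($K{\left(m,P \right)} = - 13 m + 0 = - 13 m$)
$\frac{K{\left(-32,-834 \right)}}{-149943} - \frac{1033172}{-4073803} = \frac{\left(-13\right) \left(-32\right)}{-149943} - \frac{1033172}{-4073803} = 416 \left(- \frac{1}{149943}\right) - - \frac{1033172}{4073803} = - \frac{416}{149943} + \frac{1033172}{4073803} = \frac{153222207148}{610838243229}$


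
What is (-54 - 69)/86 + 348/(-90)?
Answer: -6833/1290 ≈ -5.2969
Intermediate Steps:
(-54 - 69)/86 + 348/(-90) = -123*1/86 + 348*(-1/90) = -123/86 - 58/15 = -6833/1290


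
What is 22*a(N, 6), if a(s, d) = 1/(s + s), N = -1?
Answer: -11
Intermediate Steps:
a(s, d) = 1/(2*s)
22*a(N, 6) = 22*((1/2)/(-1)) = 22*((1/2)*(-1)) = 22*(-1/2) = -11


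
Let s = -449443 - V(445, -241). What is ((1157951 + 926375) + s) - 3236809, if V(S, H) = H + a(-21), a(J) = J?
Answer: -1601664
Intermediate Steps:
V(S, H) = -21 + H (V(S, H) = H - 21 = -21 + H)
s = -449181 (s = -449443 - (-21 - 241) = -449443 - 1*(-262) = -449443 + 262 = -449181)
((1157951 + 926375) + s) - 3236809 = ((1157951 + 926375) - 449181) - 3236809 = (2084326 - 449181) - 3236809 = 1635145 - 3236809 = -1601664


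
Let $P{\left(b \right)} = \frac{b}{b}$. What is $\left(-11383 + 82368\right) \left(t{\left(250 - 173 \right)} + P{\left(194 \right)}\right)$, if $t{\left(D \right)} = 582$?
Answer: $41384255$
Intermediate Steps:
$P{\left(b \right)} = 1$
$\left(-11383 + 82368\right) \left(t{\left(250 - 173 \right)} + P{\left(194 \right)}\right) = \left(-11383 + 82368\right) \left(582 + 1\right) = 70985 \cdot 583 = 41384255$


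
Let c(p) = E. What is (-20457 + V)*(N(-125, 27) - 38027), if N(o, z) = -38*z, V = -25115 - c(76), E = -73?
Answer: 1776872447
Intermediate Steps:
c(p) = -73
V = -25042 (V = -25115 - 1*(-73) = -25115 + 73 = -25042)
(-20457 + V)*(N(-125, 27) - 38027) = (-20457 - 25042)*(-38*27 - 38027) = -45499*(-1026 - 38027) = -45499*(-39053) = 1776872447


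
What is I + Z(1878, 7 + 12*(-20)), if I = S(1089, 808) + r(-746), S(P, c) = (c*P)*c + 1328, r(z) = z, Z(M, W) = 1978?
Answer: 710971456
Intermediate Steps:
S(P, c) = 1328 + P*c**2 (S(P, c) = (P*c)*c + 1328 = P*c**2 + 1328 = 1328 + P*c**2)
I = 710969478 (I = (1328 + 1089*808**2) - 746 = (1328 + 1089*652864) - 746 = (1328 + 710968896) - 746 = 710970224 - 746 = 710969478)
I + Z(1878, 7 + 12*(-20)) = 710969478 + 1978 = 710971456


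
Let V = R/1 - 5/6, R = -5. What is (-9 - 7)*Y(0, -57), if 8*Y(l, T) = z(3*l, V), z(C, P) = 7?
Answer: -14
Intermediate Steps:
V = -35/6 (V = -5/1 - 5/6 = -5*1 - 5*1/6 = -5 - 5/6 = -35/6 ≈ -5.8333)
Y(l, T) = 7/8 (Y(l, T) = (1/8)*7 = 7/8)
(-9 - 7)*Y(0, -57) = (-9 - 7)*(7/8) = -16*7/8 = -14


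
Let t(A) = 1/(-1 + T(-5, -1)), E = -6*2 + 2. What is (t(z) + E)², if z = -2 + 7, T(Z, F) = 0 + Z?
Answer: 3721/36 ≈ 103.36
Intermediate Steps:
T(Z, F) = Z
z = 5
E = -10 (E = -12 + 2 = -10)
t(A) = -⅙ (t(A) = 1/(-1 - 5) = 1/(-6) = -⅙)
(t(z) + E)² = (-⅙ - 10)² = (-61/6)² = 3721/36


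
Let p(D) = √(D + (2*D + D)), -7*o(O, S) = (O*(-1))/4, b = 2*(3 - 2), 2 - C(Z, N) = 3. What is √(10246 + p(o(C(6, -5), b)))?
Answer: √(502054 + 7*I*√7)/7 ≈ 101.22 + 0.001867*I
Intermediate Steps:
C(Z, N) = -1 (C(Z, N) = 2 - 1*3 = 2 - 3 = -1)
b = 2 (b = 2*1 = 2)
o(O, S) = O/28 (o(O, S) = -O*(-1)/(7*4) = -(-O)/(7*4) = -(-1)*O/28 = O/28)
p(D) = 2*√D (p(D) = √(D + 3*D) = √(4*D) = 2*√D)
√(10246 + p(o(C(6, -5), b))) = √(10246 + 2*√((1/28)*(-1))) = √(10246 + 2*√(-1/28)) = √(10246 + 2*(I*√7/14)) = √(10246 + I*√7/7)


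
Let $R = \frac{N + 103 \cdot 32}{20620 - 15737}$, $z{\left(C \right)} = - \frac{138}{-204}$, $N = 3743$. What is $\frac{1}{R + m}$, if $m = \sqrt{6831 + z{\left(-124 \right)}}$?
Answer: $- \frac{1168628858}{5536655934139} + \frac{23843689 \sqrt{7897418}}{5536655934139} \approx 0.011891$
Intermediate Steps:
$z{\left(C \right)} = \frac{23}{34}$ ($z{\left(C \right)} = \left(-138\right) \left(- \frac{1}{204}\right) = \frac{23}{34}$)
$m = \frac{\sqrt{7897418}}{34}$ ($m = \sqrt{6831 + \frac{23}{34}} = \sqrt{\frac{232277}{34}} = \frac{\sqrt{7897418}}{34} \approx 82.654$)
$R = \frac{7039}{4883}$ ($R = \frac{3743 + 103 \cdot 32}{20620 - 15737} = \frac{3743 + 3296}{4883} = 7039 \cdot \frac{1}{4883} = \frac{7039}{4883} \approx 1.4415$)
$\frac{1}{R + m} = \frac{1}{\frac{7039}{4883} + \frac{\sqrt{7897418}}{34}}$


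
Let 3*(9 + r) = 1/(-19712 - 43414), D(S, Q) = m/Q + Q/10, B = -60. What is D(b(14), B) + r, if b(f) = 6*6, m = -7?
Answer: -28185769/1893780 ≈ -14.883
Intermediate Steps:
b(f) = 36
D(S, Q) = -7/Q + Q/10
r = -1704403/189378 (r = -9 + 1/(3*(-19712 - 43414)) = -9 + (⅓)/(-63126) = -9 + (⅓)*(-1/63126) = -9 - 1/189378 = -1704403/189378 ≈ -9.0000)
D(b(14), B) + r = (-7/(-60) + (⅒)*(-60)) - 1704403/189378 = (-7*(-1/60) - 6) - 1704403/189378 = (7/60 - 6) - 1704403/189378 = -353/60 - 1704403/189378 = -28185769/1893780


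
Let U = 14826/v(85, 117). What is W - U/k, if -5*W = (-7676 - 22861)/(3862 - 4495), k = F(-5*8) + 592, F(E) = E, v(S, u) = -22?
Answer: -17995391/2135320 ≈ -8.4275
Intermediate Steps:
U = -7413/11 (U = 14826/(-22) = 14826*(-1/22) = -7413/11 ≈ -673.91)
k = 552 (k = -5*8 + 592 = -40 + 592 = 552)
W = -10179/1055 (W = -(-7676 - 22861)/(5*(3862 - 4495)) = -(-30537)/(5*(-633)) = -(-30537)*(-1)/(5*633) = -⅕*10179/211 = -10179/1055 ≈ -9.6483)
W - U/k = -10179/1055 - (-7413)/(11*552) = -10179/1055 - 1*(-2471/2024) = -10179/1055 + 2471/2024 = -17995391/2135320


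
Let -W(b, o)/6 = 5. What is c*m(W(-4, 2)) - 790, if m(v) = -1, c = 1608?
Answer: -2398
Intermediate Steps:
W(b, o) = -30 (W(b, o) = -6*5 = -30)
c*m(W(-4, 2)) - 790 = 1608*(-1) - 790 = -1608 - 790 = -2398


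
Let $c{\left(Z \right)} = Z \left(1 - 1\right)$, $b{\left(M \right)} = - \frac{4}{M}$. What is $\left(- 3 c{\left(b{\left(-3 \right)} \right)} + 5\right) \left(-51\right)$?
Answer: $-255$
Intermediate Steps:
$c{\left(Z \right)} = 0$ ($c{\left(Z \right)} = Z 0 = 0$)
$\left(- 3 c{\left(b{\left(-3 \right)} \right)} + 5\right) \left(-51\right) = \left(\left(-3\right) 0 + 5\right) \left(-51\right) = \left(0 + 5\right) \left(-51\right) = 5 \left(-51\right) = -255$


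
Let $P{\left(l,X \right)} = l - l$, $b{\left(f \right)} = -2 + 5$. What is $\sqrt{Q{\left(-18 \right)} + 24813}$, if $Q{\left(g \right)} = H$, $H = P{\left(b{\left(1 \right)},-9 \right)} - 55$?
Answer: $\sqrt{24758} \approx 157.35$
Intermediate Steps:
$b{\left(f \right)} = 3$
$P{\left(l,X \right)} = 0$
$H = -55$ ($H = 0 - 55 = -55$)
$Q{\left(g \right)} = -55$
$\sqrt{Q{\left(-18 \right)} + 24813} = \sqrt{-55 + 24813} = \sqrt{24758}$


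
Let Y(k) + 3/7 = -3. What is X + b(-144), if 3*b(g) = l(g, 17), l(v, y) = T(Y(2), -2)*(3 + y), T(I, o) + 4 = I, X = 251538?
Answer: 5281258/21 ≈ 2.5149e+5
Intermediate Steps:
Y(k) = -24/7 (Y(k) = -3/7 - 3 = -24/7)
T(I, o) = -4 + I
l(v, y) = -156/7 - 52*y/7 (l(v, y) = (-4 - 24/7)*(3 + y) = -52*(3 + y)/7 = -156/7 - 52*y/7)
b(g) = -1040/21 (b(g) = (-156/7 - 52/7*17)/3 = (-156/7 - 884/7)/3 = (⅓)*(-1040/7) = -1040/21)
X + b(-144) = 251538 - 1040/21 = 5281258/21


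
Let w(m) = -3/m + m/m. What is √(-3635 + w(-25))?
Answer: I*√90847/5 ≈ 60.282*I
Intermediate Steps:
w(m) = 1 - 3/m (w(m) = -3/m + 1 = 1 - 3/m)
√(-3635 + w(-25)) = √(-3635 + (-3 - 25)/(-25)) = √(-3635 - 1/25*(-28)) = √(-3635 + 28/25) = √(-90847/25) = I*√90847/5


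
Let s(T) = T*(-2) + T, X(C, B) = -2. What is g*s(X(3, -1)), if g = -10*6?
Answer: -120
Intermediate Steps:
s(T) = -T (s(T) = -2*T + T = -T)
g = -60
g*s(X(3, -1)) = -(-60)*(-2) = -60*2 = -120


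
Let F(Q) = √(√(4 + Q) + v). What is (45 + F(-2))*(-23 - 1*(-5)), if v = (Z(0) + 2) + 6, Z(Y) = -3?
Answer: -810 - 18*√(5 + √2) ≈ -855.59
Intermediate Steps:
v = 5 (v = (-3 + 2) + 6 = -1 + 6 = 5)
F(Q) = √(5 + √(4 + Q)) (F(Q) = √(√(4 + Q) + 5) = √(5 + √(4 + Q)))
(45 + F(-2))*(-23 - 1*(-5)) = (45 + √(5 + √(4 - 2)))*(-23 - 1*(-5)) = (45 + √(5 + √2))*(-23 + 5) = (45 + √(5 + √2))*(-18) = -810 - 18*√(5 + √2)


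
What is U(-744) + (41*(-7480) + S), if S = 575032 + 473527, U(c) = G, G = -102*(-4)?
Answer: 742287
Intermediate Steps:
G = 408
U(c) = 408
S = 1048559
U(-744) + (41*(-7480) + S) = 408 + (41*(-7480) + 1048559) = 408 + (-306680 + 1048559) = 408 + 741879 = 742287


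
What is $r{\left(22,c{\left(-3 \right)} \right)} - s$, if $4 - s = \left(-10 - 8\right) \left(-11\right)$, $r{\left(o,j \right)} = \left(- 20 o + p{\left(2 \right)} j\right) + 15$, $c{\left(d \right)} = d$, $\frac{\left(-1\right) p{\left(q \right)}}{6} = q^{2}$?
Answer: $-159$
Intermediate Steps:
$p{\left(q \right)} = - 6 q^{2}$
$r{\left(o,j \right)} = 15 - 24 j - 20 o$ ($r{\left(o,j \right)} = \left(- 20 o + - 6 \cdot 2^{2} j\right) + 15 = \left(- 20 o + \left(-6\right) 4 j\right) + 15 = \left(- 20 o - 24 j\right) + 15 = \left(- 24 j - 20 o\right) + 15 = 15 - 24 j - 20 o$)
$s = -194$ ($s = 4 - \left(-10 - 8\right) \left(-11\right) = 4 - \left(-18\right) \left(-11\right) = 4 - 198 = -194$)
$r{\left(22,c{\left(-3 \right)} \right)} - s = \left(15 - -72 - 440\right) - -194 = \left(15 + 72 - 440\right) + 194 = -353 + 194 = -159$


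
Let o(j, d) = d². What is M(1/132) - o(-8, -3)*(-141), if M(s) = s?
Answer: 167509/132 ≈ 1269.0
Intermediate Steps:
M(1/132) - o(-8, -3)*(-141) = 1/132 - (-3)²*(-141) = 1/132 - 9*(-141) = 1/132 - 1*(-1269) = 1/132 + 1269 = 167509/132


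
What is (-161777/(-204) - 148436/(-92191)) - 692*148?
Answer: -112422903569/1106292 ≈ -1.0162e+5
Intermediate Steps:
(-161777/(-204) - 148436/(-92191)) - 692*148 = (-161777*(-1/204) - 148436*(-1/92191)) - 1*102416 = (161777/204 + 148436/92191) - 102416 = 879097903/1106292 - 102416 = -112422903569/1106292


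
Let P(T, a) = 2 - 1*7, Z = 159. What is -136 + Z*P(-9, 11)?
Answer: -931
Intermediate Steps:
P(T, a) = -5 (P(T, a) = 2 - 7 = -5)
-136 + Z*P(-9, 11) = -136 + 159*(-5) = -136 - 795 = -931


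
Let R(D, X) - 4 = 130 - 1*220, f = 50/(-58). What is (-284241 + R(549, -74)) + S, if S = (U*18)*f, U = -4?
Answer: -8243683/29 ≈ -2.8427e+5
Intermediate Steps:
f = -25/29 (f = 50*(-1/58) = -25/29 ≈ -0.86207)
S = 1800/29 (S = -4*18*(-25/29) = -72*(-25/29) = 1800/29 ≈ 62.069)
R(D, X) = -86 (R(D, X) = 4 + (130 - 1*220) = 4 + (130 - 220) = 4 - 90 = -86)
(-284241 + R(549, -74)) + S = (-284241 - 86) + 1800/29 = -284327 + 1800/29 = -8243683/29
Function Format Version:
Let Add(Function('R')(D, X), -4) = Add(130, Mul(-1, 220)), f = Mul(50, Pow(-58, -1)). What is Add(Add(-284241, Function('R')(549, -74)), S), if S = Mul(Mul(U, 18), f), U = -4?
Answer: Rational(-8243683, 29) ≈ -2.8427e+5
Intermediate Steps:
f = Rational(-25, 29) (f = Mul(50, Rational(-1, 58)) = Rational(-25, 29) ≈ -0.86207)
S = Rational(1800, 29) (S = Mul(Mul(-4, 18), Rational(-25, 29)) = Mul(-72, Rational(-25, 29)) = Rational(1800, 29) ≈ 62.069)
Function('R')(D, X) = -86 (Function('R')(D, X) = Add(4, Add(130, Mul(-1, 220))) = Add(4, Add(130, -220)) = Add(4, -90) = -86)
Add(Add(-284241, Function('R')(549, -74)), S) = Add(Add(-284241, -86), Rational(1800, 29)) = Add(-284327, Rational(1800, 29)) = Rational(-8243683, 29)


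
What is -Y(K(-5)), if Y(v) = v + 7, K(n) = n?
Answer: -2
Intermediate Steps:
Y(v) = 7 + v
-Y(K(-5)) = -(7 - 5) = -1*2 = -2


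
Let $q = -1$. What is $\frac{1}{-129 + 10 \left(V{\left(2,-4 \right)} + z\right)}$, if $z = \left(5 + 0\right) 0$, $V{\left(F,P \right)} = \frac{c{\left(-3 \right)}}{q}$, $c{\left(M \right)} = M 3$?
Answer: $- \frac{1}{39} \approx -0.025641$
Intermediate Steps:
$c{\left(M \right)} = 3 M$
$V{\left(F,P \right)} = 9$ ($V{\left(F,P \right)} = \frac{3 \left(-3\right)}{-1} = \left(-9\right) \left(-1\right) = 9$)
$z = 0$ ($z = 5 \cdot 0 = 0$)
$\frac{1}{-129 + 10 \left(V{\left(2,-4 \right)} + z\right)} = \frac{1}{-129 + 10 \left(9 + 0\right)} = \frac{1}{-129 + 10 \cdot 9} = \frac{1}{-129 + 90} = \frac{1}{-39} = - \frac{1}{39}$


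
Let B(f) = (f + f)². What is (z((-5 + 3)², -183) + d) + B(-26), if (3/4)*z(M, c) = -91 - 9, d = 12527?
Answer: 45293/3 ≈ 15098.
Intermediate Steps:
B(f) = 4*f² (B(f) = (2*f)² = 4*f²)
z(M, c) = -400/3 (z(M, c) = 4*(-91 - 9)/3 = (4/3)*(-100) = -400/3)
(z((-5 + 3)², -183) + d) + B(-26) = (-400/3 + 12527) + 4*(-26)² = 37181/3 + 4*676 = 37181/3 + 2704 = 45293/3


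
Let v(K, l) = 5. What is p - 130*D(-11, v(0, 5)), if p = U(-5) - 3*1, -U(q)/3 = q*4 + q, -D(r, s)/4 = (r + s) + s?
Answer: -448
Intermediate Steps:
D(r, s) = -8*s - 4*r (D(r, s) = -4*((r + s) + s) = -4*(r + 2*s) = -8*s - 4*r)
U(q) = -15*q (U(q) = -3*(q*4 + q) = -3*(4*q + q) = -15*q)
p = 72 (p = -15*(-5) - 3*1 = 75 - 3 = 72)
p - 130*D(-11, v(0, 5)) = 72 - 130*(-8*5 - 4*(-11)) = 72 - 130*(-40 + 44) = 72 - 130*4 = 72 - 520 = -448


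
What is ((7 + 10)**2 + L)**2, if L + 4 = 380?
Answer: 442225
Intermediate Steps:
L = 376 (L = -4 + 380 = 376)
((7 + 10)**2 + L)**2 = ((7 + 10)**2 + 376)**2 = (17**2 + 376)**2 = (289 + 376)**2 = 665**2 = 442225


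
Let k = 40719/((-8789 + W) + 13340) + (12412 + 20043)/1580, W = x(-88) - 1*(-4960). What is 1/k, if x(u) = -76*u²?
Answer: 1244724/25480517 ≈ 0.048850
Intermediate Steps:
W = -583584 (W = -76*(-88)² - 1*(-4960) = -76*7744 + 4960 = -588544 + 4960 = -583584)
k = 25480517/1244724 (k = 40719/((-8789 - 583584) + 13340) + (12412 + 20043)/1580 = 40719/(-592373 + 13340) + 32455*(1/1580) = 40719/(-579033) + 6491/316 = 40719*(-1/579033) + 6491/316 = -277/3939 + 6491/316 = 25480517/1244724 ≈ 20.471)
1/k = 1/(25480517/1244724) = 1244724/25480517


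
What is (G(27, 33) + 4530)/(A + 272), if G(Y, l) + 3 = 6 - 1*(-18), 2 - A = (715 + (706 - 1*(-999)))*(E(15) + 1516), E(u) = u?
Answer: -4551/3704746 ≈ -0.0012284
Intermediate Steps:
A = -3705018 (A = 2 - (715 + (706 - 1*(-999)))*(15 + 1516) = 2 - (715 + (706 + 999))*1531 = 2 - (715 + 1705)*1531 = 2 - 2420*1531 = 2 - 1*3705020 = 2 - 3705020 = -3705018)
G(Y, l) = 21 (G(Y, l) = -3 + (6 - 1*(-18)) = -3 + (6 + 18) = -3 + 24 = 21)
(G(27, 33) + 4530)/(A + 272) = (21 + 4530)/(-3705018 + 272) = 4551/(-3704746) = 4551*(-1/3704746) = -4551/3704746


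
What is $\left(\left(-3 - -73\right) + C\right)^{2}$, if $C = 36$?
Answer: $11236$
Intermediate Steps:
$\left(\left(-3 - -73\right) + C\right)^{2} = \left(\left(-3 - -73\right) + 36\right)^{2} = \left(\left(-3 + 73\right) + 36\right)^{2} = \left(70 + 36\right)^{2} = 106^{2} = 11236$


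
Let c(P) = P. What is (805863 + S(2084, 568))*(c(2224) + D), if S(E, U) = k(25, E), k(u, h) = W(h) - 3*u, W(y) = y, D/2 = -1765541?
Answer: -2850865570176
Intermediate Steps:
D = -3531082 (D = 2*(-1765541) = -3531082)
k(u, h) = h - 3*u
S(E, U) = -75 + E (S(E, U) = E - 3*25 = E - 75 = -75 + E)
(805863 + S(2084, 568))*(c(2224) + D) = (805863 + (-75 + 2084))*(2224 - 3531082) = (805863 + 2009)*(-3528858) = 807872*(-3528858) = -2850865570176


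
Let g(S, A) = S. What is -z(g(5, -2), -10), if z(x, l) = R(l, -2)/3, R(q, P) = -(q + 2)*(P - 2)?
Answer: 32/3 ≈ 10.667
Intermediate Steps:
R(q, P) = -(-2 + P)*(2 + q) (R(q, P) = -(2 + q)*(-2 + P) = -(-2 + P)*(2 + q))
z(x, l) = 8/3 + 4*l/3 (z(x, l) = (4 - 2*(-2) + 2*l - 1*(-2)*l)/3 = (4 + 4 + 2*l + 2*l)*(⅓) = (8 + 4*l)*(⅓) = 8/3 + 4*l/3)
-z(g(5, -2), -10) = -(8/3 + (4/3)*(-10)) = -(8/3 - 40/3) = -1*(-32/3) = 32/3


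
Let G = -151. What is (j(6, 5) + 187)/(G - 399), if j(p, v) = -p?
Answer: -181/550 ≈ -0.32909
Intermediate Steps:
(j(6, 5) + 187)/(G - 399) = (-1*6 + 187)/(-151 - 399) = (-6 + 187)/(-550) = 181*(-1/550) = -181/550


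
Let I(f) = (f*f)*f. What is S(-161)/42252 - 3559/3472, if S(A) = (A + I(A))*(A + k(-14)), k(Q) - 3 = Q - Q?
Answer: 81760705133/5239248 ≈ 15605.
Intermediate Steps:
k(Q) = 3 (k(Q) = 3 + (Q - Q) = 3 + 0 = 3)
I(f) = f³ (I(f) = f²*f = f³)
S(A) = (3 + A)*(A + A³) (S(A) = (A + A³)*(A + 3) = (A + A³)*(3 + A) = (3 + A)*(A + A³))
S(-161)/42252 - 3559/3472 = -161*(3 - 161 + (-161)³ + 3*(-161)²)/42252 - 3559/3472 = -161*(3 - 161 - 4173281 + 3*25921)*(1/42252) - 3559*1/3472 = -161*(3 - 161 - 4173281 + 77763)*(1/42252) - 3559/3472 = -161*(-4095676)*(1/42252) - 3559/3472 = 659403836*(1/42252) - 3559/3472 = 23550137/1509 - 3559/3472 = 81760705133/5239248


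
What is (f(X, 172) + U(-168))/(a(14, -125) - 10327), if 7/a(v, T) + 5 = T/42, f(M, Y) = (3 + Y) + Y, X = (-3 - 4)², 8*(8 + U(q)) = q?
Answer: -106530/3459839 ≈ -0.030790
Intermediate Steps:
U(q) = -8 + q/8
X = 49 (X = (-7)² = 49)
f(M, Y) = 3 + 2*Y
a(v, T) = 7/(-5 + T/42)
(f(X, 172) + U(-168))/(a(14, -125) - 10327) = ((3 + 2*172) + (-8 + (⅛)*(-168)))/(294/(-210 - 125) - 10327) = ((3 + 344) + (-8 - 21))/(294/(-335) - 10327) = (347 - 29)/(294*(-1/335) - 10327) = 318/(-294/335 - 10327) = 318/(-3459839/335) = 318*(-335/3459839) = -106530/3459839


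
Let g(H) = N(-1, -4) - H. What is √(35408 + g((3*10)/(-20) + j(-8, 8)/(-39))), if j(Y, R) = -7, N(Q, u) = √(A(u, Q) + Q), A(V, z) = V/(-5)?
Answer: √(5385757650 + 30420*I*√5)/390 ≈ 188.17 + 0.0011883*I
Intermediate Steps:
A(V, z) = -V/5 (A(V, z) = V*(-⅕) = -V/5)
N(Q, u) = √(Q - u/5) (N(Q, u) = √(-u/5 + Q) = √(Q - u/5))
g(H) = -H + I*√5/5 (g(H) = √(-5*(-4) + 25*(-1))/5 - H = √(20 - 25)/5 - H = √(-5)/5 - H = (I*√5)/5 - H = I*√5/5 - H = -H + I*√5/5)
√(35408 + g((3*10)/(-20) + j(-8, 8)/(-39))) = √(35408 + (-((3*10)/(-20) - 7/(-39)) + I*√5/5)) = √(35408 + (-(30*(-1/20) - 7*(-1/39)) + I*√5/5)) = √(35408 + (-(-3/2 + 7/39) + I*√5/5)) = √(35408 + (-1*(-103/78) + I*√5/5)) = √(35408 + (103/78 + I*√5/5)) = √(2761927/78 + I*√5/5)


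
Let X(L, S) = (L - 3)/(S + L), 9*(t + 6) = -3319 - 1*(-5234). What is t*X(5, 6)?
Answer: 3722/99 ≈ 37.596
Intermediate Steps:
t = 1861/9 (t = -6 + (-3319 - 1*(-5234))/9 = -6 + (-3319 + 5234)/9 = -6 + (1/9)*1915 = -6 + 1915/9 = 1861/9 ≈ 206.78)
X(L, S) = (-3 + L)/(L + S)
t*X(5, 6) = 1861*((-3 + 5)/(5 + 6))/9 = 1861*(2/11)/9 = 1861*((1/11)*2)/9 = (1861/9)*(2/11) = 3722/99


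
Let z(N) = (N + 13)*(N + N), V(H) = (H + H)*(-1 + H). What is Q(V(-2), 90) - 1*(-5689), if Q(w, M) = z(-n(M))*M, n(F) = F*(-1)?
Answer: 1674289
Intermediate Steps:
n(F) = -F
V(H) = 2*H*(-1 + H) (V(H) = (2*H)*(-1 + H) = 2*H*(-1 + H))
z(N) = 2*N*(13 + N) (z(N) = (13 + N)*(2*N) = 2*N*(13 + N))
Q(w, M) = 2*M²*(13 + M) (Q(w, M) = (2*(-(-1)*M)*(13 - (-1)*M))*M = (2*M*(13 + M))*M = 2*M²*(13 + M))
Q(V(-2), 90) - 1*(-5689) = 2*90²*(13 + 90) - 1*(-5689) = 2*8100*103 + 5689 = 1668600 + 5689 = 1674289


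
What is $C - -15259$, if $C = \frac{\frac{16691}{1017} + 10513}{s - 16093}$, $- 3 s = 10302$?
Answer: $\frac{303017146969}{19858959} \approx 15258.0$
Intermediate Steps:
$s = -3434$ ($s = \left(- \frac{1}{3}\right) 10302 = -3434$)
$C = - \frac{10708412}{19858959}$ ($C = \frac{\frac{16691}{1017} + 10513}{-3434 - 16093} = \frac{16691 \cdot \frac{1}{1017} + 10513}{-19527} = \left(\frac{16691}{1017} + 10513\right) \left(- \frac{1}{19527}\right) = \frac{10708412}{1017} \left(- \frac{1}{19527}\right) = - \frac{10708412}{19858959} \approx -0.53922$)
$C - -15259 = - \frac{10708412}{19858959} - -15259 = - \frac{10708412}{19858959} + 15259 = \frac{303017146969}{19858959}$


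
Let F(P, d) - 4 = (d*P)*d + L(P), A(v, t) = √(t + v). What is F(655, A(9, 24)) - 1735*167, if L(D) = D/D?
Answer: -268125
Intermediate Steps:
L(D) = 1
F(P, d) = 5 + P*d² (F(P, d) = 4 + ((d*P)*d + 1) = 4 + ((P*d)*d + 1) = 4 + (P*d² + 1) = 4 + (1 + P*d²) = 5 + P*d²)
F(655, A(9, 24)) - 1735*167 = (5 + 655*(√(24 + 9))²) - 1735*167 = (5 + 655*(√33)²) - 289745 = (5 + 655*33) - 289745 = (5 + 21615) - 289745 = 21620 - 289745 = -268125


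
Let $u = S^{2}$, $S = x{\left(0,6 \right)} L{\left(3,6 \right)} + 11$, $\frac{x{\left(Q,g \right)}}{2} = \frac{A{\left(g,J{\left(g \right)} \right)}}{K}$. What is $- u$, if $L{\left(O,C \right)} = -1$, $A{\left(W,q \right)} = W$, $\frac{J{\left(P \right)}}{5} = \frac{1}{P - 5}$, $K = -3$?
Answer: $-225$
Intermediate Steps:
$J{\left(P \right)} = \frac{5}{-5 + P}$ ($J{\left(P \right)} = \frac{5}{P - 5} = \frac{5}{-5 + P}$)
$x{\left(Q,g \right)} = - \frac{2 g}{3}$ ($x{\left(Q,g \right)} = 2 \frac{g}{-3} = 2 g \left(- \frac{1}{3}\right) = 2 \left(- \frac{g}{3}\right) = - \frac{2 g}{3}$)
$S = 15$ ($S = \left(- \frac{2}{3}\right) 6 \left(-1\right) + 11 = \left(-4\right) \left(-1\right) + 11 = 4 + 11 = 15$)
$u = 225$ ($u = 15^{2} = 225$)
$- u = \left(-1\right) 225 = -225$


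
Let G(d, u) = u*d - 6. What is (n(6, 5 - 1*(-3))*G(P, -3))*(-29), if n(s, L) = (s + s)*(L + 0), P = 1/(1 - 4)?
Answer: 13920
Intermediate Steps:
P = -⅓ (P = 1/(-3) = -⅓ ≈ -0.33333)
G(d, u) = -6 + d*u (G(d, u) = d*u - 6 = -6 + d*u)
n(s, L) = 2*L*s (n(s, L) = (2*s)*L = 2*L*s)
(n(6, 5 - 1*(-3))*G(P, -3))*(-29) = ((2*(5 - 1*(-3))*6)*(-6 - ⅓*(-3)))*(-29) = ((2*(5 + 3)*6)*(-6 + 1))*(-29) = ((2*8*6)*(-5))*(-29) = (96*(-5))*(-29) = -480*(-29) = 13920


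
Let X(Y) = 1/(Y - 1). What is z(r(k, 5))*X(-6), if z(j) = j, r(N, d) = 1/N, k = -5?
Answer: 1/35 ≈ 0.028571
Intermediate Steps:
X(Y) = 1/(-1 + Y)
z(r(k, 5))*X(-6) = 1/((-5)*(-1 - 6)) = -⅕/(-7) = -⅕*(-⅐) = 1/35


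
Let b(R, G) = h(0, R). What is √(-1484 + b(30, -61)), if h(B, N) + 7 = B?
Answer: I*√1491 ≈ 38.613*I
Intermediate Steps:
h(B, N) = -7 + B
b(R, G) = -7 (b(R, G) = -7 + 0 = -7)
√(-1484 + b(30, -61)) = √(-1484 - 7) = √(-1491) = I*√1491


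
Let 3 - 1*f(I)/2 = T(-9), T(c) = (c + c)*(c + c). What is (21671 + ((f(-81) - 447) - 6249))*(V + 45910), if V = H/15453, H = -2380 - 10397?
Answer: 3389441338283/5151 ≈ 6.5802e+8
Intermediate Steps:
T(c) = 4*c² (T(c) = (2*c)*(2*c) = 4*c²)
f(I) = -642 (f(I) = 6 - 8*(-9)² = 6 - 8*81 = 6 - 2*324 = 6 - 648 = -642)
H = -12777
V = -4259/5151 (V = -12777/15453 = -12777*1/15453 = -4259/5151 ≈ -0.82683)
(21671 + ((f(-81) - 447) - 6249))*(V + 45910) = (21671 + ((-642 - 447) - 6249))*(-4259/5151 + 45910) = (21671 + (-1089 - 6249))*(236478151/5151) = (21671 - 7338)*(236478151/5151) = 14333*(236478151/5151) = 3389441338283/5151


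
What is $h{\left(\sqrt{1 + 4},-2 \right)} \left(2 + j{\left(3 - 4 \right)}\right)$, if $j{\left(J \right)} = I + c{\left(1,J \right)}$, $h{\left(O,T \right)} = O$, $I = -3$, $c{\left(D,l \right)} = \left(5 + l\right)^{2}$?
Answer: $15 \sqrt{5} \approx 33.541$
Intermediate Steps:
$j{\left(J \right)} = -3 + \left(5 + J\right)^{2}$
$h{\left(\sqrt{1 + 4},-2 \right)} \left(2 + j{\left(3 - 4 \right)}\right) = \sqrt{1 + 4} \left(2 - \left(3 - \left(5 + \left(3 - 4\right)\right)^{2}\right)\right) = \sqrt{5} \left(2 - \left(3 - \left(5 + \left(3 - 4\right)\right)^{2}\right)\right) = \sqrt{5} \left(2 - \left(3 - \left(5 - 1\right)^{2}\right)\right) = \sqrt{5} \left(2 - \left(3 - 4^{2}\right)\right) = \sqrt{5} \left(2 + \left(-3 + 16\right)\right) = \sqrt{5} \left(2 + 13\right) = \sqrt{5} \cdot 15 = 15 \sqrt{5}$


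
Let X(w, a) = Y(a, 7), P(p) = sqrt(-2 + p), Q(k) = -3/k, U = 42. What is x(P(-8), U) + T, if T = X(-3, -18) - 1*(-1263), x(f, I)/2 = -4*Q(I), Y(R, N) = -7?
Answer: 8796/7 ≈ 1256.6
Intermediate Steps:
X(w, a) = -7
x(f, I) = 24/I (x(f, I) = 2*(-(-12)/I) = 2*(12/I) = 24/I)
T = 1256 (T = -7 - 1*(-1263) = -7 + 1263 = 1256)
x(P(-8), U) + T = 24/42 + 1256 = 24*(1/42) + 1256 = 4/7 + 1256 = 8796/7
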